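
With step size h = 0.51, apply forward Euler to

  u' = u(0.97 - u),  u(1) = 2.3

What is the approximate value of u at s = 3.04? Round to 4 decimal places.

0.9246

Euler: u_{n+1} = u_n + h·f(s_n, u_n).
s=1.000000, u=2.300000: f=-3.059000 → u ← 2.300000 + 0.51·(-3.059000) = 0.739910
s=1.510000, u=0.739910: f=0.170246 → u ← 0.739910 + 0.51·0.170246 = 0.826735
s=2.020000, u=0.826735: f=0.118442 → u ← 0.826735 + 0.51·0.118442 = 0.887141
s=2.530000, u=0.887141: f=0.073508 → u ← 0.887141 + 0.51·0.073508 = 0.924630
u(3.04) ≈ 0.9246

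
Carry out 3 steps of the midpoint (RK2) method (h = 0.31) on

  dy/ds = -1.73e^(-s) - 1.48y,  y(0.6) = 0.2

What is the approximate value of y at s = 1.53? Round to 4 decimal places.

Midpoint: k1 = f(s_n, y_n); k2 = f(s_n + h/2, y_n + (h/2)·k1); y_{n+1} = y_n + h·k2.
s=0.600000, y=0.200000:
  k1 = f(0.600000, 0.200000) = -1.245444
  k2 = f(0.755000, 0.006956) = -0.823413
  y ← 0.200000 + 0.31·(-0.823413) = -0.055258
s=0.910000, y=-0.055258:
  k1 = f(0.910000, -0.055258) = -0.614585
  k2 = f(1.065000, -0.150519) = -0.373611
  y ← -0.055258 + 0.31·(-0.373611) = -0.171078
s=1.220000, y=-0.171078:
  k1 = f(1.220000, -0.171078) = -0.257553
  k2 = f(1.375000, -0.210998) = -0.125135
  y ← -0.171078 + 0.31·(-0.125135) = -0.209869
y(1.53) ≈ -0.2099

-0.2099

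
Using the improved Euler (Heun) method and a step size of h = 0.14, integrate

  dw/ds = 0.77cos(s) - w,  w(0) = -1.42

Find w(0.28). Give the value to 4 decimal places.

Heun: k1 = f(s_n, w_n); k2 = f(s_n + h, w_n + h·k1); w_{n+1} = w_n + (h/2)·(k1 + k2).
s=0.000000, w=-1.420000:
  k1 = f(0.000000, -1.420000) = 2.190000
  k2 = f(0.140000, -1.113400) = 1.875866
  w ← -1.420000 + (0.14/2)·(2.190000 + 1.875866) = -1.135389
s=0.140000, w=-1.135389:
  k1 = f(0.140000, -1.135389) = 1.897856
  k2 = f(0.280000, -0.869690) = 1.609702
  w ← -1.135389 + (0.14/2)·(1.897856 + 1.609702) = -0.889860
w(0.28) ≈ -0.8899

-0.8899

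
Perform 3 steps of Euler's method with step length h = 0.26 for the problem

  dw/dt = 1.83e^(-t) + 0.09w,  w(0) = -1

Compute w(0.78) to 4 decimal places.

Euler: w_{n+1} = w_n + h·f(t_n, w_n).
t=0.000000, w=-1.000000: f=1.740000 → w ← -1.000000 + 0.26·1.740000 = -0.547600
t=0.260000, w=-0.547600: f=1.361740 → w ← -0.547600 + 0.26·1.361740 = -0.193547
t=0.520000, w=-0.193547: f=1.070553 → w ← -0.193547 + 0.26·1.070553 = 0.084796
w(0.78) ≈ 0.0848

0.0848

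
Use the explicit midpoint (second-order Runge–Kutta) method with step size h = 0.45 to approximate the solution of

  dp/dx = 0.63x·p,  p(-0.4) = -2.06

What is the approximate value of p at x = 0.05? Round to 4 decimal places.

-1.9636

Midpoint: k1 = f(x_n, p_n); k2 = f(x_n + h/2, p_n + (h/2)·k1); p_{n+1} = p_n + h·k2.
x=-0.400000, p=-2.060000:
  k1 = f(-0.400000, -2.060000) = 0.519120
  k2 = f(-0.175000, -1.943198) = 0.214238
  p ← -2.060000 + 0.45·0.214238 = -1.963593
p(0.05) ≈ -1.9636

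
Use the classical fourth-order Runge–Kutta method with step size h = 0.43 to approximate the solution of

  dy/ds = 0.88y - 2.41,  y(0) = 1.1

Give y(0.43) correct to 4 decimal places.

RK4: k1 = f(s_n, y_n); k2 = f(s_n + h/2, y_n + (h/2)·k1); k3 = f(s_n + h/2, y_n + (h/2)·k2); k4 = f(s_n + h, y_n + h·k3); y_{n+1} = y_n + (h/6)·(k1 + 2k2 + 2k3 + k4).
s=0.000000, y=1.100000:
  k1 = f(0.000000, 1.100000) = -1.442000
  k2 = f(0.215000, 0.789970) = -1.714826
  k3 = f(0.215000, 0.731312) = -1.766445
  k4 = f(0.430000, 0.340429) = -2.110423
  y ← 1.100000 + (0.43/6)·(k1 + 2k2 + 2k3 + k4) = 0.346427
y(0.43) ≈ 0.3464

0.3464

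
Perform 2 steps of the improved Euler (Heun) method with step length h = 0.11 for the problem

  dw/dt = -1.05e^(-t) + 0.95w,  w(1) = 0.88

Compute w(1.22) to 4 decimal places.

0.9989

Heun: k1 = f(t_n, w_n); k2 = f(t_n + h, w_n + h·k1); w_{n+1} = w_n + (h/2)·(k1 + k2).
t=1.000000, w=0.880000:
  k1 = f(1.000000, 0.880000) = 0.449727
  k2 = f(1.110000, 0.929470) = 0.536960
  w ← 0.880000 + (0.11/2)·(0.449727 + 0.536960) = 0.934268
t=1.110000, w=0.934268:
  k1 = f(1.110000, 0.934268) = 0.541517
  k2 = f(1.220000, 0.993835) = 0.634151
  w ← 0.934268 + (0.11/2)·(0.541517 + 0.634151) = 0.998930
w(1.22) ≈ 0.9989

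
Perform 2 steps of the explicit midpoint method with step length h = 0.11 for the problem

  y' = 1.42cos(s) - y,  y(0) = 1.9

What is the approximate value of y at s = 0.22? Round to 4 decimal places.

Midpoint: k1 = f(s_n, y_n); k2 = f(s_n + h/2, y_n + (h/2)·k1); y_{n+1} = y_n + h·k2.
s=0.000000, y=1.900000:
  k1 = f(0.000000, 1.900000) = -0.480000
  k2 = f(0.055000, 1.873600) = -0.455747
  y ← 1.900000 + 0.11·(-0.455747) = 1.849868
s=0.110000, y=1.849868:
  k1 = f(0.110000, 1.849868) = -0.438450
  k2 = f(0.165000, 1.825753) = -0.425039
  y ← 1.849868 + 0.11·(-0.425039) = 1.803114
y(0.22) ≈ 1.8031

1.8031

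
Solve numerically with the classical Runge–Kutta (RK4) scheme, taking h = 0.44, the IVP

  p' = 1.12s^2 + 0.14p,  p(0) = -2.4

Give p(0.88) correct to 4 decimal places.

RK4: k1 = f(s_n, p_n); k2 = f(s_n + h/2, p_n + (h/2)·k1); k3 = f(s_n + h/2, p_n + (h/2)·k2); k4 = f(s_n + h, p_n + h·k3); p_{n+1} = p_n + (h/6)·(k1 + 2k2 + 2k3 + k4).
s=0.000000, p=-2.400000:
  k1 = f(0.000000, -2.400000) = -0.336000
  k2 = f(0.220000, -2.473920) = -0.292141
  k3 = f(0.220000, -2.464271) = -0.290790
  k4 = f(0.440000, -2.527948) = -0.137081
  p ← -2.400000 + (0.44/6)·(k1 + 2k2 + 2k3 + k4) = -2.520189
s=0.440000, p=-2.520189:
  k1 = f(0.440000, -2.520189) = -0.135994
  k2 = f(0.660000, -2.550108) = 0.130857
  k3 = f(0.660000, -2.491401) = 0.139076
  k4 = f(0.880000, -2.458996) = 0.523069
  p ← -2.520189 + (0.44/6)·(k1 + 2k2 + 2k3 + k4) = -2.452214
p(0.88) ≈ -2.4522

-2.4522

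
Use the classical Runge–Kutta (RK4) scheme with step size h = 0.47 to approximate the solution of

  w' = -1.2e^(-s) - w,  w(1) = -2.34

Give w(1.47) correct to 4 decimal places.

-1.5925

RK4: k1 = f(s_n, w_n); k2 = f(s_n + h/2, w_n + (h/2)·k1); k3 = f(s_n + h/2, w_n + (h/2)·k2); k4 = f(s_n + h, w_n + h·k3); w_{n+1} = w_n + (h/6)·(k1 + 2k2 + 2k3 + k4).
s=1.000000, w=-2.340000:
  k1 = f(1.000000, -2.340000) = 1.898545
  k2 = f(1.235000, -1.893842) = 1.544840
  k3 = f(1.235000, -1.976963) = 1.627961
  k4 = f(1.470000, -1.574858) = 1.298948
  w ← -2.340000 + (0.47/6)·(k1 + 2k2 + 2k3 + k4) = -1.592458
w(1.47) ≈ -1.5925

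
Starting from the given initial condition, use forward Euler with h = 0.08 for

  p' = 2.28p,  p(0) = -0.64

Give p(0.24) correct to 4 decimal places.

-1.0580

Euler: p_{n+1} = p_n + h·f(t_n, p_n).
t=0.000000, p=-0.640000: f=-1.459200 → p ← -0.640000 + 0.08·(-1.459200) = -0.756736
t=0.080000, p=-0.756736: f=-1.725358 → p ← -0.756736 + 0.08·(-1.725358) = -0.894765
t=0.160000, p=-0.894765: f=-2.040063 → p ← -0.894765 + 0.08·(-2.040063) = -1.057970
p(0.24) ≈ -1.0580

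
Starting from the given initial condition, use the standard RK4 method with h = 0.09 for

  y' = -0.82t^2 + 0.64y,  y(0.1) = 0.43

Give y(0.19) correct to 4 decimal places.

0.4539

RK4: k1 = f(t_n, y_n); k2 = f(t_n + h/2, y_n + (h/2)·k1); k3 = f(t_n + h/2, y_n + (h/2)·k2); k4 = f(t_n + h, y_n + h·k3); y_{n+1} = y_n + (h/6)·(k1 + 2k2 + 2k3 + k4).
t=0.100000, y=0.430000:
  k1 = f(0.100000, 0.430000) = 0.267000
  k2 = f(0.145000, 0.442015) = 0.265649
  k3 = f(0.145000, 0.441954) = 0.265610
  k4 = f(0.190000, 0.453905) = 0.260897
  y ← 0.430000 + (0.09/6)·(k1 + 2k2 + 2k3 + k4) = 0.453856
y(0.19) ≈ 0.4539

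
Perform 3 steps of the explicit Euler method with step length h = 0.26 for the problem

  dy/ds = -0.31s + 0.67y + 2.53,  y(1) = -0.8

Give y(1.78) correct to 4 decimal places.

0.6891

Euler: y_{n+1} = y_n + h·f(s_n, y_n).
s=1.000000, y=-0.800000: f=1.684000 → y ← -0.800000 + 0.26·1.684000 = -0.362160
s=1.260000, y=-0.362160: f=1.896753 → y ← -0.362160 + 0.26·1.896753 = 0.130996
s=1.520000, y=0.130996: f=2.146567 → y ← 0.130996 + 0.26·2.146567 = 0.689103
y(1.78) ≈ 0.6891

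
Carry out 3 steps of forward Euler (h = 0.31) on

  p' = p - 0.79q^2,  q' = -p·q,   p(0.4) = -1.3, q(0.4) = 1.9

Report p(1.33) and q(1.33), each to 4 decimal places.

-12.3704, 12.4417

Euler on (p,q): p_{n+1} = p_n + h·p', q_{n+1} = q_n + h·q'.
0.400000: (-1.300000, 1.900000); f=(-4.151900, 2.470000) → (-2.587089, 2.665700)
0.710000: (-2.587089, 2.665700); f=(-8.200795, 6.896403) → (-5.129335, 4.803585)
1.020000: (-5.129335, 4.803585); f=(-23.358134, 24.639198) → (-12.370357, 12.441736)
(p(1.33), q(1.33)) ≈ (-12.3704, 12.4417)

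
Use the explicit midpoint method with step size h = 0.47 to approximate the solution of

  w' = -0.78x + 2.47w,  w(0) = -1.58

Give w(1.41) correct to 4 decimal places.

-38.3306

Midpoint: k1 = f(x_n, w_n); k2 = f(x_n + h/2, w_n + (h/2)·k1); w_{n+1} = w_n + h·k2.
x=0.000000, w=-1.580000:
  k1 = f(0.000000, -1.580000) = -3.902600
  k2 = f(0.235000, -2.497111) = -6.351164
  w ← -1.580000 + 0.47·(-6.351164) = -4.565047
x=0.470000, w=-4.565047:
  k1 = f(0.470000, -4.565047) = -11.642266
  k2 = f(0.705000, -7.300980) = -18.583320
  w ← -4.565047 + 0.47·(-18.583320) = -13.299208
x=0.940000, w=-13.299208:
  k1 = f(0.940000, -13.299208) = -33.582243
  k2 = f(1.175000, -21.191035) = -53.258356
  w ← -13.299208 + 0.47·(-53.258356) = -38.330635
w(1.41) ≈ -38.3306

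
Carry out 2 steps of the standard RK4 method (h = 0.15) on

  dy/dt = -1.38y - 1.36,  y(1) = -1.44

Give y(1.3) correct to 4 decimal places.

-1.2859

RK4: k1 = f(t_n, y_n); k2 = f(t_n + h/2, y_n + (h/2)·k1); k3 = f(t_n + h/2, y_n + (h/2)·k2); k4 = f(t_n + h, y_n + h·k3); y_{n+1} = y_n + (h/6)·(k1 + 2k2 + 2k3 + k4).
t=1.000000, y=-1.440000:
  k1 = f(1.000000, -1.440000) = 0.627200
  k2 = f(1.075000, -1.392960) = 0.562285
  k3 = f(1.075000, -1.397829) = 0.569004
  k4 = f(1.150000, -1.354649) = 0.509416
  y ← -1.440000 + (0.15/6)·(k1 + 2k2 + 2k3 + k4) = -1.355020
t=1.150000, y=-1.355020:
  k1 = f(1.150000, -1.355020) = 0.509928
  k2 = f(1.225000, -1.316776) = 0.457150
  k3 = f(1.225000, -1.320734) = 0.462613
  k4 = f(1.300000, -1.285628) = 0.414167
  y ← -1.355020 + (0.15/6)·(k1 + 2k2 + 2k3 + k4) = -1.285930
y(1.3) ≈ -1.2859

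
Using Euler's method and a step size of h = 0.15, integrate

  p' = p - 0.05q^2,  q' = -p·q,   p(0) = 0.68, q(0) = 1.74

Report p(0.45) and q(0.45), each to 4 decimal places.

0.9687, 1.2070

Euler on (p,q): p_{n+1} = p_n + h·p', q_{n+1} = q_n + h·q'.
0.000000: (0.680000, 1.740000); f=(0.528620, -1.183200) → (0.759293, 1.562520)
0.150000: (0.759293, 1.562520); f=(0.637220, -1.186410) → (0.854876, 1.384558)
0.300000: (0.854876, 1.384558); f=(0.759026, -1.183626) → (0.968730, 1.207015)
(p(0.45), q(0.45)) ≈ (0.9687, 1.2070)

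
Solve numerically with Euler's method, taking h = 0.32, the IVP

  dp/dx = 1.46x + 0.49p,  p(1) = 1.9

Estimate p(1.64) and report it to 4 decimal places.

3.6997

Euler: p_{n+1} = p_n + h·f(x_n, p_n).
x=1.000000, p=1.900000: f=2.391000 → p ← 1.900000 + 0.32·2.391000 = 2.665120
x=1.320000, p=2.665120: f=3.233109 → p ← 2.665120 + 0.32·3.233109 = 3.699715
p(1.64) ≈ 3.6997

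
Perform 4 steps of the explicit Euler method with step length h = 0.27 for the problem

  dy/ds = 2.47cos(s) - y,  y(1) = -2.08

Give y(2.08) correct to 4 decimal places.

-0.4882

Euler: y_{n+1} = y_n + h·f(s_n, y_n).
s=1.000000, y=-2.080000: f=3.414547 → y ← -2.080000 + 0.27·3.414547 = -1.158072
s=1.270000, y=-1.158072: f=1.889886 → y ← -1.158072 + 0.27·1.889886 = -0.647803
s=1.540000, y=-0.647803: f=0.723858 → y ← -0.647803 + 0.27·0.723858 = -0.452361
s=1.810000, y=-0.452361: f=-0.132853 → y ← -0.452361 + 0.27·(-0.132853) = -0.488232
y(2.08) ≈ -0.4882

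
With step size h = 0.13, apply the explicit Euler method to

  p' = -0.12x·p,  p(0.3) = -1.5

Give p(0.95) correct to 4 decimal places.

Euler: p_{n+1} = p_n + h·f(x_n, p_n).
x=0.300000, p=-1.500000: f=0.054000 → p ← -1.500000 + 0.13·0.054000 = -1.492980
x=0.430000, p=-1.492980: f=0.077038 → p ← -1.492980 + 0.13·0.077038 = -1.482965
x=0.560000, p=-1.482965: f=0.099655 → p ← -1.482965 + 0.13·0.099655 = -1.470010
x=0.690000, p=-1.470010: f=0.121717 → p ← -1.470010 + 0.13·0.121717 = -1.454187
x=0.820000, p=-1.454187: f=0.143092 → p ← -1.454187 + 0.13·0.143092 = -1.435585
p(0.95) ≈ -1.4356

-1.4356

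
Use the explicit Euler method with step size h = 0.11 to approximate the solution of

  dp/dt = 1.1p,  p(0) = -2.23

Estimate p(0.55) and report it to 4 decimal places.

-3.9476

Euler: p_{n+1} = p_n + h·f(t_n, p_n).
t=0.000000, p=-2.230000: f=-2.453000 → p ← -2.230000 + 0.11·(-2.453000) = -2.499830
t=0.110000, p=-2.499830: f=-2.749813 → p ← -2.499830 + 0.11·(-2.749813) = -2.802309
t=0.220000, p=-2.802309: f=-3.082540 → p ← -2.802309 + 0.11·(-3.082540) = -3.141389
t=0.330000, p=-3.141389: f=-3.455528 → p ← -3.141389 + 0.11·(-3.455528) = -3.521497
t=0.440000, p=-3.521497: f=-3.873647 → p ← -3.521497 + 0.11·(-3.873647) = -3.947598
p(0.55) ≈ -3.9476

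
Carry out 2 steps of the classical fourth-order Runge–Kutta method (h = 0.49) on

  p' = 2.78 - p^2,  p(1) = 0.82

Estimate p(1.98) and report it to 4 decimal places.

1.6042

RK4: k1 = f(t_n, p_n); k2 = f(t_n + h/2, p_n + (h/2)·k1); k3 = f(t_n + h/2, p_n + (h/2)·k2); k4 = f(t_n + h, p_n + h·k3); p_{n+1} = p_n + (h/6)·(k1 + 2k2 + 2k3 + k4).
t=1.000000, p=0.820000:
  k1 = f(1.000000, 0.820000) = 2.107600
  k2 = f(1.245000, 1.336362) = 0.994137
  k3 = f(1.245000, 1.063563) = 1.648833
  k4 = f(1.490000, 1.627928) = 0.129850
  p ← 0.820000 + (0.49/6)·(k1 + 2k2 + 2k3 + k4) = 1.434410
t=1.490000, p=1.434410:
  k1 = f(1.490000, 1.434410) = 0.722468
  k2 = f(1.735000, 1.611415) = 0.183343
  k3 = f(1.735000, 1.479329) = 0.591586
  k4 = f(1.980000, 1.724287) = -0.193166
  p ← 1.434410 + (0.49/6)·(k1 + 2k2 + 2k3 + k4) = 1.604208
p(1.98) ≈ 1.6042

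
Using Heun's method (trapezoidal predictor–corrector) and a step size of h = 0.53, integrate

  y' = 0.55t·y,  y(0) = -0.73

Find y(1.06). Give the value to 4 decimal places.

-0.9874

Heun: k1 = f(t_n, y_n); k2 = f(t_n + h, y_n + h·k1); y_{n+1} = y_n + (h/2)·(k1 + k2).
t=0.000000, y=-0.730000:
  k1 = f(0.000000, -0.730000) = 0.000000
  k2 = f(0.530000, -0.730000) = -0.212795
  y ← -0.730000 + (0.53/2)·(0.000000 + (-0.212795)) = -0.786391
t=0.530000, y=-0.786391:
  k1 = f(0.530000, -0.786391) = -0.229233
  k2 = f(1.060000, -0.907884) = -0.529296
  y ← -0.786391 + (0.53/2)·(-0.229233 + (-0.529296)) = -0.987401
y(1.06) ≈ -0.9874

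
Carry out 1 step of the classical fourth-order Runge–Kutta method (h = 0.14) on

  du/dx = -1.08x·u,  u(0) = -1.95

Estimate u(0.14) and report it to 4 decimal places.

RK4: k1 = f(x_n, u_n); k2 = f(x_n + h/2, u_n + (h/2)·k1); k3 = f(x_n + h/2, u_n + (h/2)·k2); k4 = f(x_n + h, u_n + h·k3); u_{n+1} = u_n + (h/6)·(k1 + 2k2 + 2k3 + k4).
x=0.000000, u=-1.950000:
  k1 = f(0.000000, -1.950000) = 0.000000
  k2 = f(0.070000, -1.950000) = 0.147420
  k3 = f(0.070000, -1.939681) = 0.146640
  k4 = f(0.140000, -1.929470) = 0.291736
  u ← -1.950000 + (0.14/6)·(k1 + 2k2 + 2k3 + k4) = -1.929470
u(0.14) ≈ -1.9295

-1.9295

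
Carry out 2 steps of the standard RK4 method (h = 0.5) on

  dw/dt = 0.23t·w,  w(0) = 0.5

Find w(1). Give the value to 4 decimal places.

0.5609

RK4: k1 = f(t_n, w_n); k2 = f(t_n + h/2, w_n + (h/2)·k1); k3 = f(t_n + h/2, w_n + (h/2)·k2); k4 = f(t_n + h, w_n + h·k3); w_{n+1} = w_n + (h/6)·(k1 + 2k2 + 2k3 + k4).
t=0.000000, w=0.500000:
  k1 = f(0.000000, 0.500000) = 0.000000
  k2 = f(0.250000, 0.500000) = 0.028750
  k3 = f(0.250000, 0.507188) = 0.029163
  k4 = f(0.500000, 0.514582) = 0.059177
  w ← 0.500000 + (0.5/6)·(k1 + 2k2 + 2k3 + k4) = 0.514584
t=0.500000, w=0.514584:
  k1 = f(0.500000, 0.514584) = 0.059177
  k2 = f(0.750000, 0.529378) = 0.091318
  k3 = f(0.750000, 0.537413) = 0.092704
  k4 = f(1.000000, 0.560935) = 0.129015
  w ← 0.514584 + (0.5/6)·(k1 + 2k2 + 2k3 + k4) = 0.560937
w(1) ≈ 0.5609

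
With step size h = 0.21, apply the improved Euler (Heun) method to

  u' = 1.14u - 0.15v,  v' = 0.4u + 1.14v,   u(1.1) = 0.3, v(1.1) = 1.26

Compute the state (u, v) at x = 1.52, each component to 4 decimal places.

0.3555, 2.0958

Heun on (u,v): k1 = f(x_n, state_n); k2 = f(x_n + h, state_n + h·k1); state_{n+1} = state_n + (h/2)·(k1 + k2).
1.100000: (0.300000, 1.260000)
  k1 = (0.153000, 1.556400)
  predictor → (0.332130, 1.586844)
  k2 = (0.140602, 1.941854)
  → (0.330828, 1.627317)
1.310000: (0.330828, 1.627317)
  k1 = (0.133047, 1.987472)
  predictor → (0.358768, 2.044686)
  k2 = (0.102293, 2.474449)
  → (0.355539, 2.095818)
(u(1.52), v(1.52)) ≈ (0.3555, 2.0958)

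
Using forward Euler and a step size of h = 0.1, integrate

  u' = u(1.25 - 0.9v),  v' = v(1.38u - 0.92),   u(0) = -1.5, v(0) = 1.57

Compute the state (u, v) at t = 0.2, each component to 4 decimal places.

-1.5138, 0.7752

Euler on (u,v): u_{n+1} = u_n + h·u', v_{n+1} = v_n + h·v'.
0.000000: (-1.500000, 1.570000); f=(0.244500, -4.694300) → (-1.475550, 1.100570)
0.100000: (-1.475550, 1.100570); f=(-0.382886, -3.253570) → (-1.513839, 0.775213)
(u(0.2), v(0.2)) ≈ (-1.5138, 0.7752)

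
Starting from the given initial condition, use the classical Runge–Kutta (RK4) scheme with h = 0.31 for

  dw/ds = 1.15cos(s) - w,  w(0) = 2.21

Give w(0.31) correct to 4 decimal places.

1.9222

RK4: k1 = f(s_n, w_n); k2 = f(s_n + h/2, w_n + (h/2)·k1); k3 = f(s_n + h/2, w_n + (h/2)·k2); k4 = f(s_n + h, w_n + h·k3); w_{n+1} = w_n + (h/6)·(k1 + 2k2 + 2k3 + k4).
s=0.000000, w=2.210000:
  k1 = f(0.000000, 2.210000) = -1.060000
  k2 = f(0.155000, 2.045700) = -0.909487
  k3 = f(0.155000, 2.069030) = -0.932816
  k4 = f(0.310000, 1.920827) = -0.825643
  w ← 2.210000 + (0.31/6)·(k1 + 2k2 + 2k3 + k4) = 1.922204
w(0.31) ≈ 1.9222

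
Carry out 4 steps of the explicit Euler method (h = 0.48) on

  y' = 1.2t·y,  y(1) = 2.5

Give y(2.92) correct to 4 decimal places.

Euler: y_{n+1} = y_n + h·f(t_n, y_n).
t=1.000000, y=2.500000: f=3.000000 → y ← 2.500000 + 0.48·3.000000 = 3.940000
t=1.480000, y=3.940000: f=6.997440 → y ← 3.940000 + 0.48·6.997440 = 7.298771
t=1.960000, y=7.298771: f=17.166710 → y ← 7.298771 + 0.48·17.166710 = 15.538792
t=2.440000, y=15.538792: f=45.497583 → y ← 15.538792 + 0.48·45.497583 = 37.377632
y(2.92) ≈ 37.3776

37.3776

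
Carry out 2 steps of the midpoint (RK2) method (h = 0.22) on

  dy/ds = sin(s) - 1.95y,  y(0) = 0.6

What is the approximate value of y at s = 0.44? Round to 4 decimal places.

0.3408

Midpoint: k1 = f(s_n, y_n); k2 = f(s_n + h/2, y_n + (h/2)·k1); y_{n+1} = y_n + h·k2.
s=0.000000, y=0.600000:
  k1 = f(0.000000, 0.600000) = -1.170000
  k2 = f(0.110000, 0.471300) = -0.809257
  y ← 0.600000 + 0.22·(-0.809257) = 0.421964
s=0.220000, y=0.421964:
  k1 = f(0.220000, 0.421964) = -0.604599
  k2 = f(0.330000, 0.355458) = -0.369099
  y ← 0.421964 + 0.22·(-0.369099) = 0.340762
y(0.44) ≈ 0.3408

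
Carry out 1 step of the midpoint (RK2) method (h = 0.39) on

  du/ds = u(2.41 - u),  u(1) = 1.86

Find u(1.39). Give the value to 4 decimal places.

Midpoint: k1 = f(s_n, u_n); k2 = f(s_n + h/2, u_n + (h/2)·k1); u_{n+1} = u_n + h·k2.
s=1.000000, u=1.860000:
  k1 = f(1.000000, 1.860000) = 1.023000
  k2 = f(1.195000, 2.059485) = 0.721880
  u ← 1.860000 + 0.39·0.721880 = 2.141533
u(1.39) ≈ 2.1415

2.1415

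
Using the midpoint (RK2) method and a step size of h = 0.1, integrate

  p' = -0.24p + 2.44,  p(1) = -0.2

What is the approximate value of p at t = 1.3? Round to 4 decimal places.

Midpoint: k1 = f(t_n, p_n); k2 = f(t_n + h/2, p_n + (h/2)·k1); p_{n+1} = p_n + h·k2.
t=1.000000, p=-0.200000:
  k1 = f(1.000000, -0.200000) = 2.488000
  k2 = f(1.050000, -0.075600) = 2.458144
  p ← -0.200000 + 0.1·2.458144 = 0.045814
t=1.100000, p=0.045814:
  k1 = f(1.100000, 0.045814) = 2.429005
  k2 = f(1.150000, 0.167265) = 2.399856
  p ← 0.045814 + 0.1·2.399856 = 0.285800
t=1.200000, p=0.285800:
  k1 = f(1.200000, 0.285800) = 2.371408
  k2 = f(1.250000, 0.404370) = 2.342951
  p ← 0.285800 + 0.1·2.342951 = 0.520095
p(1.3) ≈ 0.5201

0.5201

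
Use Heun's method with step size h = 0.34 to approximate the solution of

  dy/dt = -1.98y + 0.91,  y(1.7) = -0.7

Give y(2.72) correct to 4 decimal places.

0.2631

Heun: k1 = f(t_n, y_n); k2 = f(t_n + h, y_n + h·k1); y_{n+1} = y_n + (h/2)·(k1 + k2).
t=1.700000, y=-0.700000:
  k1 = f(1.700000, -0.700000) = 2.296000
  k2 = f(2.040000, 0.080640) = 0.750333
  y ← -0.700000 + (0.34/2)·(2.296000 + 0.750333) = -0.182123
t=2.040000, y=-0.182123:
  k1 = f(2.040000, -0.182123) = 1.270604
  k2 = f(2.380000, 0.249882) = 0.415234
  y ← -0.182123 + (0.34/2)·(1.270604 + 0.415234) = 0.104469
t=2.380000, y=0.104469:
  k1 = f(2.380000, 0.104469) = 0.703151
  k2 = f(2.720000, 0.343540) = 0.229790
  y ← 0.104469 + (0.34/2)·(0.703151 + 0.229790) = 0.263069
y(2.72) ≈ 0.2631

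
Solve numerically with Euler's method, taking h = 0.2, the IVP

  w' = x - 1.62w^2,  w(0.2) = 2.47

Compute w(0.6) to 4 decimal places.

Euler: w_{n+1} = w_n + h·f(x_n, w_n).
x=0.200000, w=2.470000: f=-9.683458 → w ← 2.470000 + 0.2·(-9.683458) = 0.533308
x=0.400000, w=0.533308: f=-0.060757 → w ← 0.533308 + 0.2·(-0.060757) = 0.521157
w(0.6) ≈ 0.5212

0.5212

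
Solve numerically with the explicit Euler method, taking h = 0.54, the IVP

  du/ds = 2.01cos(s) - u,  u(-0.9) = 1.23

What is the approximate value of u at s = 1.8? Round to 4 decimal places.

Euler: u_{n+1} = u_n + h·f(s_n, u_n).
s=-0.900000, u=1.230000: f=0.019436 → u ← 1.230000 + 0.54·0.019436 = 1.240495
s=-0.360000, u=1.240495: f=0.640657 → u ← 1.240495 + 0.54·0.640657 = 1.586450
s=0.180000, u=1.586450: f=0.391075 → u ← 1.586450 + 0.54·0.391075 = 1.797631
s=0.720000, u=1.797631: f=-0.286502 → u ← 1.797631 + 0.54·(-0.286502) = 1.642920
s=1.260000, u=1.642920: f=-1.028228 → u ← 1.642920 + 0.54·(-1.028228) = 1.087677
u(1.8) ≈ 1.0877

1.0877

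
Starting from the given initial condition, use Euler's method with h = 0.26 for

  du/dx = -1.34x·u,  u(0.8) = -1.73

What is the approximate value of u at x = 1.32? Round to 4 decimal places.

Euler: u_{n+1} = u_n + h·f(x_n, u_n).
x=0.800000, u=-1.730000: f=1.854560 → u ← -1.730000 + 0.26·1.854560 = -1.247814
x=1.060000, u=-1.247814: f=1.772396 → u ← -1.247814 + 0.26·1.772396 = -0.786992
u(1.32) ≈ -0.7870

-0.7870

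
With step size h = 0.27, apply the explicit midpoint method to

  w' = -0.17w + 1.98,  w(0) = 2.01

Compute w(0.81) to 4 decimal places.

3.2493

Midpoint: k1 = f(s_n, w_n); k2 = f(s_n + h/2, w_n + (h/2)·k1); w_{n+1} = w_n + h·k2.
s=0.000000, w=2.010000:
  k1 = f(0.000000, 2.010000) = 1.638300
  k2 = f(0.135000, 2.231170) = 1.600701
  w ← 2.010000 + 0.27·1.600701 = 2.442189
s=0.270000, w=2.442189:
  k1 = f(0.270000, 2.442189) = 1.564828
  k2 = f(0.405000, 2.653441) = 1.528915
  w ← 2.442189 + 0.27·1.528915 = 2.854996
s=0.540000, w=2.854996:
  k1 = f(0.540000, 2.854996) = 1.494651
  k2 = f(0.675000, 3.056774) = 1.460348
  w ← 2.854996 + 0.27·1.460348 = 3.249290
w(0.81) ≈ 3.2493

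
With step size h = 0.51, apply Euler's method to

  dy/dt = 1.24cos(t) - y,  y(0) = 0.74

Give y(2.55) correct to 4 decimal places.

Euler: y_{n+1} = y_n + h·f(t_n, y_n).
t=0.000000, y=0.740000: f=0.500000 → y ← 0.740000 + 0.51·0.500000 = 0.995000
t=0.510000, y=0.995000: f=0.087203 → y ← 0.995000 + 0.51·0.087203 = 1.039474
t=1.020000, y=1.039474: f=-0.390500 → y ← 1.039474 + 0.51·(-0.390500) = 0.840319
t=1.530000, y=0.840319: f=-0.789745 → y ← 0.840319 + 0.51·(-0.789745) = 0.437549
t=2.040000, y=0.437549: f=-0.998247 → y ← 0.437549 + 0.51·(-0.998247) = -0.071557
y(2.55) ≈ -0.0716

-0.0716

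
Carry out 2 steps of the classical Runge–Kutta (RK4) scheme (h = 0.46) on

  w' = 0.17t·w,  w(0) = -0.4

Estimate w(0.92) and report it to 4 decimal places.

RK4: k1 = f(t_n, w_n); k2 = f(t_n + h/2, w_n + (h/2)·k1); k3 = f(t_n + h/2, w_n + (h/2)·k2); k4 = f(t_n + h, w_n + h·k3); w_{n+1} = w_n + (h/6)·(k1 + 2k2 + 2k3 + k4).
t=0.000000, w=-0.400000:
  k1 = f(0.000000, -0.400000) = 0.000000
  k2 = f(0.230000, -0.400000) = -0.015640
  k3 = f(0.230000, -0.403597) = -0.015781
  k4 = f(0.460000, -0.407259) = -0.031848
  w ← -0.400000 + (0.46/6)·(k1 + 2k2 + 2k3 + k4) = -0.407259
t=0.460000, w=-0.407259:
  k1 = f(0.460000, -0.407259) = -0.031848
  k2 = f(0.690000, -0.414584) = -0.048631
  k3 = f(0.690000, -0.418445) = -0.049084
  k4 = f(0.920000, -0.429838) = -0.067227
  w ← -0.407259 + (0.46/6)·(k1 + 2k2 + 2k3 + k4) = -0.429838
w(0.92) ≈ -0.4298

-0.4298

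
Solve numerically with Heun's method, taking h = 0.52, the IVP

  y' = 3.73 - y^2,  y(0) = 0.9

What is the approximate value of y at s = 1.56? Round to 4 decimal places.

Heun: k1 = f(s_n, y_n); k2 = f(s_n + h, y_n + h·k1); y_{n+1} = y_n + (h/2)·(k1 + k2).
s=0.000000, y=0.900000:
  k1 = f(0.000000, 0.900000) = 2.920000
  k2 = f(0.520000, 2.418400) = -2.118659
  y ← 0.900000 + (0.52/2)·(2.920000 + (-2.118659)) = 1.108349
s=0.520000, y=1.108349:
  k1 = f(0.520000, 1.108349) = 2.501563
  k2 = f(1.040000, 2.409162) = -2.074059
  y ← 1.108349 + (0.52/2)·(2.501563 + (-2.074059)) = 1.219500
s=1.040000, y=1.219500:
  k1 = f(1.040000, 1.219500) = 2.242820
  k2 = f(1.560000, 2.385766) = -1.961881
  y ← 1.219500 + (0.52/2)·(2.242820 + (-1.961881)) = 1.292544
y(1.56) ≈ 1.2925

1.2925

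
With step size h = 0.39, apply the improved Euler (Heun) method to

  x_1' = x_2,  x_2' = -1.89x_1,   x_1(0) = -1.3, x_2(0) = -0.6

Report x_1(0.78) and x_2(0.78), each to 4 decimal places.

Heun on (x_1,x_2): k1 = f(x_n, state_n); k2 = f(x_n + h, state_n + h·k1); state_{n+1} = state_n + (h/2)·(k1 + k2).
0.000000: (-1.300000, -0.600000)
  k1 = (-0.600000, 2.457000)
  predictor → (-1.534000, 0.358230)
  k2 = (0.358230, 2.899260)
  → (-1.347145, 0.444471)
0.390000: (-1.347145, 0.444471)
  k1 = (0.444471, 2.546104)
  predictor → (-1.173802, 1.437451)
  k2 = (1.437451, 2.218485)
  → (-0.980170, 1.373566)
(x_1(0.78), x_2(0.78)) ≈ (-0.9802, 1.3736)

-0.9802, 1.3736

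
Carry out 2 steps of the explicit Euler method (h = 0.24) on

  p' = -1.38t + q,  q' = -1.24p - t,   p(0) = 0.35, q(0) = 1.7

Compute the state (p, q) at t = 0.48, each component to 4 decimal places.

1.0615, 1.3127

Euler on (p,q): p_{n+1} = p_n + h·p', q_{n+1} = q_n + h·q'.
0.000000: (0.350000, 1.700000); f=(1.700000, -0.434000) → (0.758000, 1.595840)
0.240000: (0.758000, 1.595840); f=(1.264640, -1.179920) → (1.061514, 1.312659)
(p(0.48), q(0.48)) ≈ (1.0615, 1.3127)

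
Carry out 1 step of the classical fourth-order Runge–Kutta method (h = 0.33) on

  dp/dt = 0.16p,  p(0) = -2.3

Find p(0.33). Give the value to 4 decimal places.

RK4: k1 = f(t_n, p_n); k2 = f(t_n + h/2, p_n + (h/2)·k1); k3 = f(t_n + h/2, p_n + (h/2)·k2); k4 = f(t_n + h, p_n + h·k3); p_{n+1} = p_n + (h/6)·(k1 + 2k2 + 2k3 + k4).
t=0.000000, p=-2.300000:
  k1 = f(0.000000, -2.300000) = -0.368000
  k2 = f(0.165000, -2.360720) = -0.377715
  k3 = f(0.165000, -2.362323) = -0.377972
  k4 = f(0.330000, -2.424731) = -0.387957
  p ← -2.300000 + (0.33/6)·(k1 + 2k2 + 2k3 + k4) = -2.424703
p(0.33) ≈ -2.4247

-2.4247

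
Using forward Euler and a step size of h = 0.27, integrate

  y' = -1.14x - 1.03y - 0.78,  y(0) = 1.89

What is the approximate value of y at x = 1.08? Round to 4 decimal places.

Euler: y_{n+1} = y_n + h·f(x_n, y_n).
x=0.000000, y=1.890000: f=-2.726700 → y ← 1.890000 + 0.27·(-2.726700) = 1.153791
x=0.270000, y=1.153791: f=-2.276205 → y ← 1.153791 + 0.27·(-2.276205) = 0.539216
x=0.540000, y=0.539216: f=-1.950992 → y ← 0.539216 + 0.27·(-1.950992) = 0.012448
x=0.810000, y=0.012448: f=-1.716221 → y ← 0.012448 + 0.27·(-1.716221) = -0.450932
y(1.08) ≈ -0.4509

-0.4509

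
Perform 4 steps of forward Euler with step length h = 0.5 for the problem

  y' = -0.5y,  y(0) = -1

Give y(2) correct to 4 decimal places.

-0.3164

Euler: y_{n+1} = y_n + h·f(t_n, y_n).
t=0.000000, y=-1.000000: f=0.500000 → y ← -1.000000 + 0.5·0.500000 = -0.750000
t=0.500000, y=-0.750000: f=0.375000 → y ← -0.750000 + 0.5·0.375000 = -0.562500
t=1.000000, y=-0.562500: f=0.281250 → y ← -0.562500 + 0.5·0.281250 = -0.421875
t=1.500000, y=-0.421875: f=0.210938 → y ← -0.421875 + 0.5·0.210938 = -0.316406
y(2) ≈ -0.3164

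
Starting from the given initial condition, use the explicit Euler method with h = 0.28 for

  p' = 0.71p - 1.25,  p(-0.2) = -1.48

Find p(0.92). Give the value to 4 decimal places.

-4.9322

Euler: p_{n+1} = p_n + h·f(t_n, p_n).
t=-0.200000, p=-1.480000: f=-2.300800 → p ← -1.480000 + 0.28·(-2.300800) = -2.124224
t=0.080000, p=-2.124224: f=-2.758199 → p ← -2.124224 + 0.28·(-2.758199) = -2.896520
t=0.360000, p=-2.896520: f=-3.306529 → p ← -2.896520 + 0.28·(-3.306529) = -3.822348
t=0.640000, p=-3.822348: f=-3.963867 → p ← -3.822348 + 0.28·(-3.963867) = -4.932231
p(0.92) ≈ -4.9322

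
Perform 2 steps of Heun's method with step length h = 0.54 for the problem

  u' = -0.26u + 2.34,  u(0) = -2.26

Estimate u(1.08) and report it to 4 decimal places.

Heun: k1 = f(x_n, u_n); k2 = f(x_n + h, u_n + h·k1); u_{n+1} = u_n + (h/2)·(k1 + k2).
x=0.000000, u=-2.260000:
  k1 = f(0.000000, -2.260000) = 2.927600
  k2 = f(0.540000, -0.679096) = 2.516565
  u ← -2.260000 + (0.54/2)·(2.927600 + 2.516565) = -0.790075
x=0.540000, u=-0.790075:
  k1 = f(0.540000, -0.790075) = 2.545420
  k2 = f(1.080000, 0.584451) = 2.188043
  u ← -0.790075 + (0.54/2)·(2.545420 + 2.188043) = 0.487959
u(1.08) ≈ 0.4880

0.4880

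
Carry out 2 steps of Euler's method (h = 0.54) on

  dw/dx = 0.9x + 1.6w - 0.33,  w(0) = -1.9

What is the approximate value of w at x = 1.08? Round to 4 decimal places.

Euler: w_{n+1} = w_n + h·f(x_n, w_n).
x=0.000000, w=-1.900000: f=-3.370000 → w ← -1.900000 + 0.54·(-3.370000) = -3.719800
x=0.540000, w=-3.719800: f=-5.795680 → w ← -3.719800 + 0.54·(-5.795680) = -6.849467
w(1.08) ≈ -6.8495

-6.8495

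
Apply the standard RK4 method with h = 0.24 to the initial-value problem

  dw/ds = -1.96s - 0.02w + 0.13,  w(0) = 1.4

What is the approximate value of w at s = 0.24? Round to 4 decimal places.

RK4: k1 = f(s_n, w_n); k2 = f(s_n + h/2, w_n + (h/2)·k1); k3 = f(s_n + h/2, w_n + (h/2)·k2); k4 = f(s_n + h, w_n + h·k3); w_{n+1} = w_n + (h/6)·(k1 + 2k2 + 2k3 + k4).
s=0.000000, w=1.400000:
  k1 = f(0.000000, 1.400000) = 0.102000
  k2 = f(0.120000, 1.412240) = -0.133445
  k3 = f(0.120000, 1.383987) = -0.132880
  k4 = f(0.240000, 1.368109) = -0.367762
  w ← 1.400000 + (0.24/6)·(k1 + 2k2 + 2k3 + k4) = 1.368064
w(0.24) ≈ 1.3681

1.3681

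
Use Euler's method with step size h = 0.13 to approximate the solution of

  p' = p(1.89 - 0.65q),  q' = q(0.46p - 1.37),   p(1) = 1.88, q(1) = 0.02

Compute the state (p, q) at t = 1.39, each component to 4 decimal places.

Euler on (p,q): p_{n+1} = p_n + h·p', q_{n+1} = q_n + h·q'.
1.000000: (1.880000, 0.020000); f=(3.528760, -0.010104) → (2.338739, 0.018686)
1.130000: (2.338739, 0.018686); f=(4.391810, -0.005497) → (2.909674, 0.017972)
1.260000: (2.909674, 0.017972); f=(5.465294, -0.000567) → (3.620162, 0.017898)
(p(1.39), q(1.39)) ≈ (3.6202, 0.0179)

3.6202, 0.0179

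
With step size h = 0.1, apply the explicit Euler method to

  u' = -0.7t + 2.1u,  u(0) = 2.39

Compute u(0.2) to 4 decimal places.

Euler: u_{n+1} = u_n + h·f(t_n, u_n).
t=0.000000, u=2.390000: f=5.019000 → u ← 2.390000 + 0.1·5.019000 = 2.891900
t=0.100000, u=2.891900: f=6.002990 → u ← 2.891900 + 0.1·6.002990 = 3.492199
u(0.2) ≈ 3.4922

3.4922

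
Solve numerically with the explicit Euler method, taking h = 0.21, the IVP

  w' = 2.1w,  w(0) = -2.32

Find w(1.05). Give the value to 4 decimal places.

Euler: w_{n+1} = w_n + h·f(s_n, w_n).
s=0.000000, w=-2.320000: f=-4.872000 → w ← -2.320000 + 0.21·(-4.872000) = -3.343120
s=0.210000, w=-3.343120: f=-7.020552 → w ← -3.343120 + 0.21·(-7.020552) = -4.817436
s=0.420000, w=-4.817436: f=-10.116615 → w ← -4.817436 + 0.21·(-10.116615) = -6.941925
s=0.630000, w=-6.941925: f=-14.578043 → w ← -6.941925 + 0.21·(-14.578043) = -10.003314
s=0.840000, w=-10.003314: f=-21.006960 → w ← -10.003314 + 0.21·(-21.006960) = -14.414776
w(1.05) ≈ -14.4148

-14.4148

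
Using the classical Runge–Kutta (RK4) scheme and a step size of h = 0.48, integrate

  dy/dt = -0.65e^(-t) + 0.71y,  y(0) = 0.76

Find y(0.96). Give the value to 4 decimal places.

RK4: k1 = f(t_n, y_n); k2 = f(t_n + h/2, y_n + (h/2)·k1); k3 = f(t_n + h/2, y_n + (h/2)·k2); k4 = f(t_n + h, y_n + h·k3); y_{n+1} = y_n + (h/6)·(k1 + 2k2 + 2k3 + k4).
t=0.000000, y=0.760000:
  k1 = f(0.000000, 0.760000) = -0.110400
  k2 = f(0.240000, 0.733504) = 0.009480
  k3 = f(0.240000, 0.762275) = 0.029907
  k4 = f(0.480000, 0.774355) = 0.147583
  y ← 0.760000 + (0.48/6)·(k1 + 2k2 + 2k3 + k4) = 0.769277
t=0.480000, y=0.769277:
  k1 = f(0.480000, 0.769277) = 0.143977
  k2 = f(0.720000, 0.803831) = 0.254331
  k3 = f(0.720000, 0.830316) = 0.273135
  k4 = f(0.960000, 0.900382) = 0.390391
  y ← 0.769277 + (0.48/6)·(k1 + 2k2 + 2k3 + k4) = 0.896421
y(0.96) ≈ 0.8964

0.8964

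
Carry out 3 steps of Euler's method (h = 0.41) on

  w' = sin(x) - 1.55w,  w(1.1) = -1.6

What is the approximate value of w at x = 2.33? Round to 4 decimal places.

0.5055

Euler: w_{n+1} = w_n + h·f(x_n, w_n).
x=1.100000, w=-1.600000: f=3.371207 → w ← -1.600000 + 0.41·3.371207 = -0.217805
x=1.510000, w=-0.217805: f=1.335750 → w ← -0.217805 + 0.41·1.335750 = 0.329853
x=1.920000, w=0.329853: f=0.428374 → w ← 0.329853 + 0.41·0.428374 = 0.505486
w(2.33) ≈ 0.5055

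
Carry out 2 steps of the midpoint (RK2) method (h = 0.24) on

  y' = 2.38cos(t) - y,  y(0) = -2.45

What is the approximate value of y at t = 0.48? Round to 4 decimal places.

-0.6631

Midpoint: k1 = f(t_n, y_n); k2 = f(t_n + h/2, y_n + (h/2)·k1); y_{n+1} = y_n + h·k2.
t=0.000000, y=-2.450000:
  k1 = f(0.000000, -2.450000) = 4.830000
  k2 = f(0.120000, -1.870400) = 4.233285
  y ← -2.450000 + 0.24·4.233285 = -1.434012
t=0.240000, y=-1.434012:
  k1 = f(0.240000, -1.434012) = 3.745796
  k2 = f(0.360000, -0.984516) = 3.211951
  y ← -1.434012 + 0.24·3.211951 = -0.663144
y(0.48) ≈ -0.6631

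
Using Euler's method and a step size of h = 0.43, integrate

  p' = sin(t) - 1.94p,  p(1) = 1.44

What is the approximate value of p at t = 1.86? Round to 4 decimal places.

Euler: p_{n+1} = p_n + h·f(t_n, p_n).
t=1.000000, p=1.440000: f=-1.952129 → p ← 1.440000 + 0.43·(-1.952129) = 0.600585
t=1.430000, p=0.600585: f=-0.175029 → p ← 0.600585 + 0.43·(-0.175029) = 0.525322
p(1.86) ≈ 0.5253

0.5253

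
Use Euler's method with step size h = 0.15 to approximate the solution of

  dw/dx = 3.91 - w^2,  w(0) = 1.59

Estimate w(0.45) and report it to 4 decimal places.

Euler: w_{n+1} = w_n + h·f(x_n, w_n).
x=0.000000, w=1.590000: f=1.381900 → w ← 1.590000 + 0.15·1.381900 = 1.797285
x=0.150000, w=1.797285: f=0.679767 → w ← 1.797285 + 0.15·0.679767 = 1.899250
x=0.300000, w=1.899250: f=0.302849 → w ← 1.899250 + 0.15·0.302849 = 1.944677
w(0.45) ≈ 1.9447

1.9447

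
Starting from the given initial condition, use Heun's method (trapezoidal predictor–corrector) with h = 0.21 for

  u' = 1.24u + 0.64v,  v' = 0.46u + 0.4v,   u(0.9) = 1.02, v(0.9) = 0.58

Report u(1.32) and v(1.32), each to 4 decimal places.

Heun on (u,v): k1 = f(t_n, state_n); k2 = f(t_n + h, state_n + h·k1); state_{n+1} = state_n + (h/2)·(k1 + k2).
0.900000: (1.020000, 0.580000)
  k1 = (1.636000, 0.701200)
  predictor → (1.363560, 0.727252)
  k2 = (2.156256, 0.918138)
  → (1.418187, 0.750031)
1.110000: (1.418187, 0.750031)
  k1 = (2.238571, 0.952378)
  predictor → (1.888287, 0.950030)
  k2 = (2.949495, 1.248624)
  → (1.962934, 0.981136)
(u(1.32), v(1.32)) ≈ (1.9629, 0.9811)

1.9629, 0.9811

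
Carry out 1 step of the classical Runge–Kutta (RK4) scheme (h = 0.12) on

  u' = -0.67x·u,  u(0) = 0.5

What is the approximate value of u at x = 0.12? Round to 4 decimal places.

0.4976

RK4: k1 = f(x_n, u_n); k2 = f(x_n + h/2, u_n + (h/2)·k1); k3 = f(x_n + h/2, u_n + (h/2)·k2); k4 = f(x_n + h, u_n + h·k3); u_{n+1} = u_n + (h/6)·(k1 + 2k2 + 2k3 + k4).
x=0.000000, u=0.500000:
  k1 = f(0.000000, 0.500000) = 0.000000
  k2 = f(0.060000, 0.500000) = -0.020100
  k3 = f(0.060000, 0.498794) = -0.020052
  k4 = f(0.120000, 0.497594) = -0.040007
  u ← 0.500000 + (0.12/6)·(k1 + 2k2 + 2k3 + k4) = 0.497594
u(0.12) ≈ 0.4976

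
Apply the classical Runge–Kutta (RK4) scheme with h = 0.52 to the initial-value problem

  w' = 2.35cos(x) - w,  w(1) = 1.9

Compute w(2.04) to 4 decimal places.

0.6140

RK4: k1 = f(x_n, w_n); k2 = f(x_n + h/2, w_n + (h/2)·k1); k3 = f(x_n + h/2, w_n + (h/2)·k2); k4 = f(x_n + h, w_n + h·k3); w_{n+1} = w_n + (h/6)·(k1 + 2k2 + 2k3 + k4).
x=1.000000, w=1.900000:
  k1 = f(1.000000, 1.900000) = -0.630290
  k2 = f(1.260000, 1.736125) = -1.017455
  k3 = f(1.260000, 1.635462) = -0.916792
  k4 = f(1.520000, 1.423268) = -1.303948
  w ← 1.900000 + (0.52/6)·(k1 + 2k2 + 2k3 + k4) = 1.397097
x=1.520000, w=1.397097:
  k1 = f(1.520000, 1.397097) = -1.277777
  k2 = f(1.780000, 1.064875) = -1.552925
  k3 = f(1.780000, 0.993336) = -1.481386
  k4 = f(2.040000, 0.626776) = -1.689390
  w ← 1.397097 + (0.52/6)·(k1 + 2k2 + 2k3 + k4) = 0.613995
w(2.04) ≈ 0.6140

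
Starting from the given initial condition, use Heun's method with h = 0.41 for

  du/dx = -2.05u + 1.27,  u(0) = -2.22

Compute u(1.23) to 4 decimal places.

Heun: k1 = f(x_n, u_n); k2 = f(x_n + h, u_n + h·k1); u_{n+1} = u_n + (h/2)·(k1 + k2).
x=0.000000, u=-2.220000:
  k1 = f(0.000000, -2.220000) = 5.821000
  k2 = f(0.410000, 0.166610) = 0.928450
  u ← -2.220000 + (0.41/2)·(5.821000 + 0.928450) = -0.836363
x=0.410000, u=-0.836363:
  k1 = f(0.410000, -0.836363) = 2.984544
  k2 = f(0.820000, 0.387300) = 0.476035
  u ← -0.836363 + (0.41/2)·(2.984544 + 0.476035) = -0.126944
x=0.820000, u=-0.126944:
  k1 = f(0.820000, -0.126944) = 1.530236
  k2 = f(1.230000, 0.500452) = 0.244073
  u ← -0.126944 + (0.41/2)·(1.530236 + 0.244073) = 0.236789
u(1.23) ≈ 0.2368

0.2368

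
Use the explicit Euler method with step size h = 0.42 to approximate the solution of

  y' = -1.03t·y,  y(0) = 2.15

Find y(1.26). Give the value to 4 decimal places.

Euler: y_{n+1} = y_n + h·f(t_n, y_n).
t=0.000000, y=2.150000: f=0.000000 → y ← 2.150000 + 0.42·0.000000 = 2.150000
t=0.420000, y=2.150000: f=-0.930090 → y ← 2.150000 + 0.42·(-0.930090) = 1.759362
t=0.840000, y=1.759362: f=-1.522200 → y ← 1.759362 + 0.42·(-1.522200) = 1.120038
y(1.26) ≈ 1.1200

1.1200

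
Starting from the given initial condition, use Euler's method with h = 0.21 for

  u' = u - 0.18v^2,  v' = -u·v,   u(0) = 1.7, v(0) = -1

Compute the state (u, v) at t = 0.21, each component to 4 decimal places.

Euler on (u,v): u_{n+1} = u_n + h·u', v_{n+1} = v_n + h·v'.
0.000000: (1.700000, -1.000000); f=(1.520000, 1.700000) → (2.019200, -0.643000)
(u(0.21), v(0.21)) ≈ (2.0192, -0.6430)

2.0192, -0.6430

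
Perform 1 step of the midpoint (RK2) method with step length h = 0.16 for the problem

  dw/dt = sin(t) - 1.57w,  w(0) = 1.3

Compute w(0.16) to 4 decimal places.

1.0272

Midpoint: k1 = f(t_n, w_n); k2 = f(t_n + h/2, w_n + (h/2)·k1); w_{n+1} = w_n + h·k2.
t=0.000000, w=1.300000:
  k1 = f(0.000000, 1.300000) = -2.041000
  k2 = f(0.080000, 1.136720) = -1.704736
  w ← 1.300000 + 0.16·(-1.704736) = 1.027242
w(0.16) ≈ 1.0272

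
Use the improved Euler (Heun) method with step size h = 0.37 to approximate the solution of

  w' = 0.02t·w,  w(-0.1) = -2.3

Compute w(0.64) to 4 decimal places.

Heun: k1 = f(t_n, w_n); k2 = f(t_n + h, w_n + h·k1); w_{n+1} = w_n + (h/2)·(k1 + k2).
t=-0.100000, w=-2.300000:
  k1 = f(-0.100000, -2.300000) = 0.004600
  k2 = f(0.270000, -2.298298) = -0.012411
  w ← -2.300000 + (0.37/2)·(0.004600 + (-0.012411)) = -2.301445
t=0.270000, w=-2.301445:
  k1 = f(0.270000, -2.301445) = -0.012428
  k2 = f(0.640000, -2.306043) = -0.029517
  w ← -2.301445 + (0.37/2)·(-0.012428 + (-0.029517)) = -2.309205
w(0.64) ≈ -2.3092

-2.3092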